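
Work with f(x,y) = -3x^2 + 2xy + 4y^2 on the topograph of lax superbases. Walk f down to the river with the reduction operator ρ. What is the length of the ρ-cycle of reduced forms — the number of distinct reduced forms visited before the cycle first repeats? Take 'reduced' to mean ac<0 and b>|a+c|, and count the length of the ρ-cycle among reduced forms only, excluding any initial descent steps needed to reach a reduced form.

D = 52, ⌊√D⌋ = 7
river: ρ → (4,6,-1)
river: ρ → (-1,6,4)
river: ρ → (4,2,-3)
river: ρ → (-3,4,3)
river: ρ → (3,2,-4)
river: ρ → (-4,6,1)
river: ρ → (1,6,-4)
river: ρ → (-4,2,3)
river: ρ → (3,4,-3)
river: ρ → (-3,2,4)
ρ-cycle length = 10 (tail of 0 descent steps not counted)

10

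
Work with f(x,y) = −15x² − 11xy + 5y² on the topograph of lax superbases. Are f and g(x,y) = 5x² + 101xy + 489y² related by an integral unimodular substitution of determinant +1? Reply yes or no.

D₁ = 421, D₂ = 421
river cycle of f (length 26): (5, 11, -15), (-15, 19, 1), (1, 19, -15), (-15, 11, 5), (5, 19, -3), (-3, 17, 11), (11, 5, -9), (-9, 13, 7), (7, 15, -7), (-7, 13, 9), … (16 more)
river cycle of g (length 26): (5, 11, -15), (-15, 19, 1), (1, 19, -15), (-15, 11, 5), (5, 19, -3), (-3, 17, 11), (11, 5, -9), (-9, 13, 7), (7, 15, -7), (-7, 13, 9), … (16 more)
cycles coincide ⇒ equivalent

yes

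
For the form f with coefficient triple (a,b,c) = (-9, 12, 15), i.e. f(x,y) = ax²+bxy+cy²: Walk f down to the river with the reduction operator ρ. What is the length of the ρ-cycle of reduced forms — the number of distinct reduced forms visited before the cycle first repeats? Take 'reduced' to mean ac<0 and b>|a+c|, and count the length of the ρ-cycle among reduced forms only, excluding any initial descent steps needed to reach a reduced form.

D = 684, ⌊√D⌋ = 26
river: ρ → (15,18,-6)
river: ρ → (-6,18,15)
river: ρ → (15,12,-9)
river: ρ → (-9,24,3)
river: ρ → (3,24,-9)
river: ρ → (-9,12,15)
ρ-cycle length = 6 (tail of 0 descent steps not counted)

6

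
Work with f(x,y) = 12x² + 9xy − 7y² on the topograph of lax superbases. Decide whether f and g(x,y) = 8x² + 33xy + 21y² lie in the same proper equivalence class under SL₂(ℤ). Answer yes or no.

D₁ = 417, D₂ = 417
river cycle of f (length 18): (-7, 19, 2), (2, 17, -16), (-16, 15, 3), (3, 15, -16), (-16, 17, 2), (2, 19, -7), (-7, 9, 12), (12, 15, -4), (-4, 17, 8), (8, 15, -6), … (8 more)
river cycle of g (length 18): (-4, 15, 12), (12, 9, -7), (-7, 19, 2), (2, 17, -16), (-16, 15, 3), (3, 15, -16), (-16, 17, 2), (2, 19, -7), (-7, 9, 12), (12, 15, -4), … (8 more)
cycles coincide ⇒ equivalent

yes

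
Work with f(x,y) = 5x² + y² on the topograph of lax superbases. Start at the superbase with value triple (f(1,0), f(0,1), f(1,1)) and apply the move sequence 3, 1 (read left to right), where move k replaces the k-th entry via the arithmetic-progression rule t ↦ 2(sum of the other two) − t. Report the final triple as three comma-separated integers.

start (5,1,6) = (f(1,0),f(0,1),f(1,1))
replace slot 3: 2·(5+1) − 6 = 6 → (5,1,6)
replace slot 1: 2·(1+6) − 5 = 9 → (9,1,6)

9,1,6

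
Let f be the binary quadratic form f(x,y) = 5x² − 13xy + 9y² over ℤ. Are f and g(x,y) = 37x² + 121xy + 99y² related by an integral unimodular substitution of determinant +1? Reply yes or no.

D₁ = -11, D₂ = -11
f: translate: b→-3 (≡-13 mod 10), so (5,-13,9)→(5,-3,1)
f: flip: (5,-3,1)→(1,3,5)
f: translate: b→1 (≡3 mod 2), so (1,3,5)→(1,1,3)
f: reduced (well bottom): (1,1,3) with a≤c, −a<b≤a
g: translate: b→-27 (≡121 mod 74), so (37,121,99)→(37,-27,5)
g: flip: (37,-27,5)→(5,27,37)
g: translate: b→-3 (≡27 mod 10), so (5,27,37)→(5,-3,1)
g: flip: (5,-3,1)→(1,3,5)
g: translate: b→1 (≡3 mod 2), so (1,3,5)→(1,1,3)
g: reduced (well bottom): (1,1,3) with a≤c, −a<b≤a
reduced forms (1, 1, 3) vs (1, 1, 3) ⇒ equivalent

yes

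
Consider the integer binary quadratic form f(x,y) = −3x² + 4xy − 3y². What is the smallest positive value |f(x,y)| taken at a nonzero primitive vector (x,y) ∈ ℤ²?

translate: b→2 (≡-4 mod 6), so (3,-4,3)→(3,2,2)
flip: (3,2,2)→(2,-2,3)
translate: b→2 (≡-2 mod 4), so (2,-2,3)→(2,2,3)
reduced (well bottom): (2,2,3) with a≤c, −a<b≤a
well minimum |f| = |-2| = 2 (negative-definite)

2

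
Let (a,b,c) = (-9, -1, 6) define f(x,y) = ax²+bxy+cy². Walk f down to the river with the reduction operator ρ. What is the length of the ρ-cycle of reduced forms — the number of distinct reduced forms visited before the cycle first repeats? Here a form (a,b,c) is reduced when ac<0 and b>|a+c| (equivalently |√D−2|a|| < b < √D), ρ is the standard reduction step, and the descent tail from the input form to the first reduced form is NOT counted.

D = 217, ⌊√D⌋ = 14
descent: ρ → (6,13,-2)  [lands on river]
river: ρ → (-2,11,12)
river: ρ → (12,13,-1)
river: ρ → (-1,13,12)
river: ρ → (12,11,-2)
river: ρ → (-2,13,6)
river: ρ → (6,11,-4)
river: ρ → (-4,13,3)
river: ρ → (3,11,-8)
river: ρ → (-8,5,6)
river: ρ → (6,7,-7)
river: ρ → (-7,7,6)
river: ρ → (6,5,-8)
river: ρ → (-8,11,3)
river: ρ → (3,13,-4)
river: ρ → (-4,11,6)
ρ-cycle length = 16 (tail of 1 descent step not counted)

16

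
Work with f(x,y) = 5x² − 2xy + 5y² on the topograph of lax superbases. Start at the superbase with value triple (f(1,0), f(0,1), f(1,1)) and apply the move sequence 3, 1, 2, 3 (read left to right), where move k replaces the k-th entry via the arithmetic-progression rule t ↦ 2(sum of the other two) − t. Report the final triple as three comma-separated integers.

start (5,5,8) = (f(1,0),f(0,1),f(1,1))
replace slot 3: 2·(5+5) − 8 = 12 → (5,5,12)
replace slot 1: 2·(5+12) − 5 = 29 → (29,5,12)
replace slot 2: 2·(29+12) − 5 = 77 → (29,77,12)
replace slot 3: 2·(29+77) − 12 = 200 → (29,77,200)

29,77,200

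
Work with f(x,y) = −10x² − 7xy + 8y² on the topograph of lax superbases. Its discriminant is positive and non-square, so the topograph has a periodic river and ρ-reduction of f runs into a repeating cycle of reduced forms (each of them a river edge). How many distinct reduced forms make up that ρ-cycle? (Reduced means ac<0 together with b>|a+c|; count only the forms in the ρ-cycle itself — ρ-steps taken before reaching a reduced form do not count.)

D = 369, ⌊√D⌋ = 19
descent: ρ → (8,7,-10)  [lands on river]
river: ρ → (-10,13,5)
river: ρ → (5,17,-4)
river: ρ → (-4,15,9)
river: ρ → (9,3,-10)
river: ρ → (-10,17,2)
river: ρ → (2,19,-1)
river: ρ → (-1,19,2)
river: ρ → (2,17,-10)
river: ρ → (-10,3,9)
river: ρ → (9,15,-4)
river: ρ → (-4,17,5)
river: ρ → (5,13,-10)
river: ρ → (-10,7,8)
river: ρ → (8,9,-9)
river: ρ → (-9,9,8)
ρ-cycle length = 16 (tail of 1 descent step not counted)

16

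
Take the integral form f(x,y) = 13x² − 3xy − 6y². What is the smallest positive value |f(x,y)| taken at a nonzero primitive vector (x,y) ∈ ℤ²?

descent: ρ → (-6,15,4)  [lands on river]
river: ρ → (4,17,-2)
river: ρ → (-2,15,12)
river: ρ → (12,9,-5)
river: ρ → (-5,11,10)
river: ρ → (10,9,-6)
closes: descent 1, river 6
min |a| on river = 2

2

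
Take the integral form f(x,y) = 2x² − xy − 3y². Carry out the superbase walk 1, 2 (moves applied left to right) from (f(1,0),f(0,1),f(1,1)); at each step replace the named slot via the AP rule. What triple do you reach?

start (2,-3,-2) = (f(1,0),f(0,1),f(1,1))
replace slot 1: 2·((-3)+(-2)) − 2 = -12 → (-12,-3,-2)
replace slot 2: 2·((-12)+(-2)) − (-3) = -25 → (-12,-25,-2)

-12,-25,-2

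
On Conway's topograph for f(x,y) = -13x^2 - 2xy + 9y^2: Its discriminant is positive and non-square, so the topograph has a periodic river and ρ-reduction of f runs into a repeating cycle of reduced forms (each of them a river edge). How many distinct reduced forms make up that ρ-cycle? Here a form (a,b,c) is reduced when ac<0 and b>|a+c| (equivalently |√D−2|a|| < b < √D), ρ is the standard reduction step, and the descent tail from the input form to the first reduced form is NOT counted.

D = 472, ⌊√D⌋ = 21
descent: ρ → (9,20,-2)  [lands on river]
river: ρ → (-2,20,9)
river: ρ → (9,16,-6)
river: ρ → (-6,20,3)
river: ρ → (3,16,-18)
river: ρ → (-18,20,1)
river: ρ → (1,20,-18)
river: ρ → (-18,16,3)
river: ρ → (3,20,-6)
river: ρ → (-6,16,9)
ρ-cycle length = 10 (tail of 1 descent step not counted)

10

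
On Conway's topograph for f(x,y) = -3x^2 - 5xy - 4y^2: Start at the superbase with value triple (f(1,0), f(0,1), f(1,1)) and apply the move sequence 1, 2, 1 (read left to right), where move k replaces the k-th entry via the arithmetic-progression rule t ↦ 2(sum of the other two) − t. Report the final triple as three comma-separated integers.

start (-3,-4,-12) = (f(1,0),f(0,1),f(1,1))
replace slot 1: 2·((-4)+(-12)) − (-3) = -29 → (-29,-4,-12)
replace slot 2: 2·((-29)+(-12)) − (-4) = -78 → (-29,-78,-12)
replace slot 1: 2·((-78)+(-12)) − (-29) = -151 → (-151,-78,-12)

-151,-78,-12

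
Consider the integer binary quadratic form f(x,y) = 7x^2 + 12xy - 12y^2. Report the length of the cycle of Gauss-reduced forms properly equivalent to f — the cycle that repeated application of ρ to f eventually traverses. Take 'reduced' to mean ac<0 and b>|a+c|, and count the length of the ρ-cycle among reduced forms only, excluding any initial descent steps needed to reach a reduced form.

D = 480, ⌊√D⌋ = 21
river: ρ → (-12,12,7)
river: ρ → (7,16,-8)
river: ρ → (-8,16,7)
river: ρ → (7,12,-12)
ρ-cycle length = 4 (tail of 0 descent steps not counted)

4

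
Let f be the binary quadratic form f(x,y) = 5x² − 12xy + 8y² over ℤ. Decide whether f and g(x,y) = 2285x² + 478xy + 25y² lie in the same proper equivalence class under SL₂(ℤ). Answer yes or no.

D₁ = -16, D₂ = -16
f: translate: b→-2 (≡-12 mod 10), so (5,-12,8)→(5,-2,1)
f: flip: (5,-2,1)→(1,2,5)
f: translate: b→0 (≡2 mod 2), so (1,2,5)→(1,0,4)
f: reduced (well bottom): (1,0,4) with a≤c, −a<b≤a
g: flip: (2285,478,25)→(25,-478,2285)
g: translate: b→22 (≡-478 mod 50), so (25,-478,2285)→(25,22,5)
g: flip: (25,22,5)→(5,-22,25)
g: translate: b→-2 (≡-22 mod 10), so (5,-22,25)→(5,-2,1)
g: flip: (5,-2,1)→(1,2,5)
g: translate: b→0 (≡2 mod 2), so (1,2,5)→(1,0,4)
g: reduced (well bottom): (1,0,4) with a≤c, −a<b≤a
reduced forms (1, 0, 4) vs (1, 0, 4) ⇒ equivalent

yes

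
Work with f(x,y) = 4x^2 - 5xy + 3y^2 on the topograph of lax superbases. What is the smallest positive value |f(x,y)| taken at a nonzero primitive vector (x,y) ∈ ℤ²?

translate: b→3 (≡-5 mod 8), so (4,-5,3)→(4,3,2)
flip: (4,3,2)→(2,-3,4)
translate: b→1 (≡-3 mod 4), so (2,-3,4)→(2,1,3)
reduced (well bottom): (2,1,3) with a≤c, −a<b≤a
well minimum = a = 2

2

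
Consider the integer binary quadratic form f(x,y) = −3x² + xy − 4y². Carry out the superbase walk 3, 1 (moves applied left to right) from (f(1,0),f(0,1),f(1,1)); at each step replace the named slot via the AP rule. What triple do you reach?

start (-3,-4,-6) = (f(1,0),f(0,1),f(1,1))
replace slot 3: 2·((-3)+(-4)) − (-6) = -8 → (-3,-4,-8)
replace slot 1: 2·((-4)+(-8)) − (-3) = -21 → (-21,-4,-8)

-21,-4,-8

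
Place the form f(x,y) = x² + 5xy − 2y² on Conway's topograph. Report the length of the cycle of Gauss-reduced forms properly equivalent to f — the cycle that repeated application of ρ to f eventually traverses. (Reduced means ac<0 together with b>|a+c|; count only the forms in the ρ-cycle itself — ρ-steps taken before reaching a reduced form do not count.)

D = 33, ⌊√D⌋ = 5
river: ρ → (-2,3,3)
river: ρ → (3,3,-2)
river: ρ → (-2,5,1)
river: ρ → (1,5,-2)
ρ-cycle length = 4 (tail of 0 descent steps not counted)

4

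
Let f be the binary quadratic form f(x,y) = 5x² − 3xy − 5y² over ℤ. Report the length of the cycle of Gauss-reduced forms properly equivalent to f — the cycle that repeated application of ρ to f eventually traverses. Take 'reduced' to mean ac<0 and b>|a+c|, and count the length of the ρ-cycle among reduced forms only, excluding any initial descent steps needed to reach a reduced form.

D = 109, ⌊√D⌋ = 10
descent: ρ → (-5,3,5)  [lands on river]
river: ρ → (5,7,-3)
river: ρ → (-3,5,7)
river: ρ → (7,9,-1)
river: ρ → (-1,9,7)
river: ρ → (7,5,-3)
river: ρ → (-3,7,5)
river: ρ → (5,3,-5)
river: ρ → (-5,7,3)
river: ρ → (3,5,-7)
river: ρ → (-7,9,1)
river: ρ → (1,9,-7)
river: ρ → (-7,5,3)
river: ρ → (3,7,-5)
ρ-cycle length = 14 (tail of 1 descent step not counted)

14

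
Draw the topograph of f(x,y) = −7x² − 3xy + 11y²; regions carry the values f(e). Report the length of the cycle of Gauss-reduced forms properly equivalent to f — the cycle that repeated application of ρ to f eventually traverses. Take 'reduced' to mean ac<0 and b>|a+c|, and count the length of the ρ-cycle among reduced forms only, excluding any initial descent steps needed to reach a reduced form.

D = 317, ⌊√D⌋ = 17
descent: ρ → (11,3,-7)
descent: ρ → (-7,11,7)  [lands on river]
river: ρ → (7,17,-1)
river: ρ → (-1,17,7)
river: ρ → (7,11,-7)
river: ρ → (-7,17,1)
river: ρ → (1,17,-7)
ρ-cycle length = 6 (tail of 2 descent steps not counted)

6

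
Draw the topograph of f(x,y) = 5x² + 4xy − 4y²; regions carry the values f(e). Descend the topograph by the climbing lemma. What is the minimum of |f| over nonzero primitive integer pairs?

river: ρ → (-4,4,5)
river: ρ → (5,6,-3)
river: ρ → (-3,6,5)
river: ρ → (5,4,-4)
closes: descent 0, river 4
min |a| on river = 3

3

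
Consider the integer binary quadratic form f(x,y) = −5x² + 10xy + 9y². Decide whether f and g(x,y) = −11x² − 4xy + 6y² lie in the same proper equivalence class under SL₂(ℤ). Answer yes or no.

D₁ = 280, D₂ = 280
river cycle of f (length 6): (9, 8, -6), (-6, 16, 1), (1, 16, -6), (-6, 8, 9), (9, 10, -5), (-5, 10, 9)
river cycle of g (length 6): (6, 16, -1), (-1, 16, 6), (6, 8, -9), (-9, 10, 5), (5, 10, -9), (-9, 8, 6)
cycles differ ⇒ inequivalent

no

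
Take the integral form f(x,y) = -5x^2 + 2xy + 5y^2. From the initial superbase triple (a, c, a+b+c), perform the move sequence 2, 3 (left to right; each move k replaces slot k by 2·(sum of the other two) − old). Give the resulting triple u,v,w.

start (-5,5,2) = (f(1,0),f(0,1),f(1,1))
replace slot 2: 2·((-5)+2) − 5 = -11 → (-5,-11,2)
replace slot 3: 2·((-5)+(-11)) − 2 = -34 → (-5,-11,-34)

-5,-11,-34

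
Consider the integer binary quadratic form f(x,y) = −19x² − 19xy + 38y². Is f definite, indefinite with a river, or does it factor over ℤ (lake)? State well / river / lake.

D = b²−4ac = (-19)² − 4·(-19)·38 = 3249
D = 57² is a perfect square ⇒ form factors over ℤ ⇒ lakes

lake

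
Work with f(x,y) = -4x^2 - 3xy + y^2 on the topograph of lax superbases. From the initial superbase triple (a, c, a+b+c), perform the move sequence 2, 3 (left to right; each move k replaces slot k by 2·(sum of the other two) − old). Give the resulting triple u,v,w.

start (-4,1,-6) = (f(1,0),f(0,1),f(1,1))
replace slot 2: 2·((-4)+(-6)) − 1 = -21 → (-4,-21,-6)
replace slot 3: 2·((-4)+(-21)) − (-6) = -44 → (-4,-21,-44)

-4,-21,-44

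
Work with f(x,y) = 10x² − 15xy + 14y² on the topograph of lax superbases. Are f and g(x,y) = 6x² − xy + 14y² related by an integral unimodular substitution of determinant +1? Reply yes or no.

D₁ = -335, D₂ = -335
f: translate: b→5 (≡-15 mod 20), so (10,-15,14)→(10,5,9)
f: flip: (10,5,9)→(9,-5,10)
f: reduced (well bottom): (9,-5,10) with a≤c, −a<b≤a
g: reduced (well bottom): (6,-1,14) with a≤c, −a<b≤a
reduced forms (9, -5, 10) vs (6, -1, 14) ⇒ inequivalent

no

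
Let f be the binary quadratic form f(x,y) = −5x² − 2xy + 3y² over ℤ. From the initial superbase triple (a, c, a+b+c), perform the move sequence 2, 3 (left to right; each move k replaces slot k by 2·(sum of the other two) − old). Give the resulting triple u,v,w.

start (-5,3,-4) = (f(1,0),f(0,1),f(1,1))
replace slot 2: 2·((-5)+(-4)) − 3 = -21 → (-5,-21,-4)
replace slot 3: 2·((-5)+(-21)) − (-4) = -48 → (-5,-21,-48)

-5,-21,-48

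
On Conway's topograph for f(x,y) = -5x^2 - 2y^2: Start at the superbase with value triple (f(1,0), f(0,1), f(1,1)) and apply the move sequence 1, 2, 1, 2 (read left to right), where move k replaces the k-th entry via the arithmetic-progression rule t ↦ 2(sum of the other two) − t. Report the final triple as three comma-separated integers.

start (-5,-2,-7) = (f(1,0),f(0,1),f(1,1))
replace slot 1: 2·((-2)+(-7)) − (-5) = -13 → (-13,-2,-7)
replace slot 2: 2·((-13)+(-7)) − (-2) = -38 → (-13,-38,-7)
replace slot 1: 2·((-38)+(-7)) − (-13) = -77 → (-77,-38,-7)
replace slot 2: 2·((-77)+(-7)) − (-38) = -130 → (-77,-130,-7)

-77,-130,-7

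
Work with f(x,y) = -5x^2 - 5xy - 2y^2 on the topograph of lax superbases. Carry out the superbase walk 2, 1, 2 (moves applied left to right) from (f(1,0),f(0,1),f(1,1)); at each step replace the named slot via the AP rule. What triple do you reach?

start (-5,-2,-12) = (f(1,0),f(0,1),f(1,1))
replace slot 2: 2·((-5)+(-12)) − (-2) = -32 → (-5,-32,-12)
replace slot 1: 2·((-32)+(-12)) − (-5) = -83 → (-83,-32,-12)
replace slot 2: 2·((-83)+(-12)) − (-32) = -158 → (-83,-158,-12)

-83,-158,-12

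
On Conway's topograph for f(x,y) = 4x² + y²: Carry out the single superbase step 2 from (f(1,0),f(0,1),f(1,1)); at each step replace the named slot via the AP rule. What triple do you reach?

start (4,1,5) = (f(1,0),f(0,1),f(1,1))
replace slot 2: 2·(4+5) − 1 = 17 → (4,17,5)

4,17,5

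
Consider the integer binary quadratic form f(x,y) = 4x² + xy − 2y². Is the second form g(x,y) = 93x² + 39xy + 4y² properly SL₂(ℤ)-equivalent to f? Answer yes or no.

D₁ = 33, D₂ = 33
river cycle of f (length 4): (-2, 3, 3), (3, 3, -2), (-2, 5, 1), (1, 5, -2)
river cycle of g (length 4): (-2, 3, 3), (3, 3, -2), (-2, 5, 1), (1, 5, -2)
cycles coincide ⇒ equivalent

yes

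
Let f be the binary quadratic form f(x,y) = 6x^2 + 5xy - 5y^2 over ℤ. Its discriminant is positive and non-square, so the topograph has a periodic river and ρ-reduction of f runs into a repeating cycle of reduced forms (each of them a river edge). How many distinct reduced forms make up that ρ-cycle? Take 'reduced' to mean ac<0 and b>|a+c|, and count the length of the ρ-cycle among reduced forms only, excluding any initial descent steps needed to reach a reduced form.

D = 145, ⌊√D⌋ = 12
river: ρ → (-5,5,6)
river: ρ → (6,7,-4)
river: ρ → (-4,9,4)
river: ρ → (4,7,-6)
river: ρ → (-6,5,5)
river: ρ → (5,5,-6)
river: ρ → (-6,7,4)
river: ρ → (4,9,-4)
river: ρ → (-4,7,6)
river: ρ → (6,5,-5)
ρ-cycle length = 10 (tail of 0 descent steps not counted)

10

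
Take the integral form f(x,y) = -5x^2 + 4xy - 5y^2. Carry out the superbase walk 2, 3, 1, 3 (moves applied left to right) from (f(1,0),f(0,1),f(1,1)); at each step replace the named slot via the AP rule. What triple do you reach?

start (-5,-5,-6) = (f(1,0),f(0,1),f(1,1))
replace slot 2: 2·((-5)+(-6)) − (-5) = -17 → (-5,-17,-6)
replace slot 3: 2·((-5)+(-17)) − (-6) = -38 → (-5,-17,-38)
replace slot 1: 2·((-17)+(-38)) − (-5) = -105 → (-105,-17,-38)
replace slot 3: 2·((-105)+(-17)) − (-38) = -206 → (-105,-17,-206)

-105,-17,-206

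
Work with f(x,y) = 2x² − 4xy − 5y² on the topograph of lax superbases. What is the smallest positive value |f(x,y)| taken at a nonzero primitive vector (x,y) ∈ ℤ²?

descent: ρ → (-5,4,2)  [lands on river]
river: ρ → (2,4,-5)
river: ρ → (-5,6,1)
river: ρ → (1,6,-5)
closes: descent 1, river 4
min |a| on river = 1

1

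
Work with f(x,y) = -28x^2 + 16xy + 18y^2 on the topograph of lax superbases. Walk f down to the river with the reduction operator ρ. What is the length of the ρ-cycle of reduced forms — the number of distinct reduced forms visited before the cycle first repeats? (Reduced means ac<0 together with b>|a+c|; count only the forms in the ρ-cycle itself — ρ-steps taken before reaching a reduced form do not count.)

D = 2272, ⌊√D⌋ = 47
river: ρ → (18,20,-26)
river: ρ → (-26,32,12)
river: ρ → (12,40,-14)
river: ρ → (-14,44,6)
river: ρ → (6,40,-28)
river: ρ → (-28,16,18)
ρ-cycle length = 6 (tail of 0 descent steps not counted)

6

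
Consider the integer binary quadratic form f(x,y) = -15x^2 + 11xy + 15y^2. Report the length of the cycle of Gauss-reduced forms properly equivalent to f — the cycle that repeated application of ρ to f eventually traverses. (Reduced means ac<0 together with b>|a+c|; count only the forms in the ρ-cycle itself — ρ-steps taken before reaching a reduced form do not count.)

D = 1021, ⌊√D⌋ = 31
river: ρ → (15,19,-11)
river: ρ → (-11,25,9)
river: ρ → (9,29,-5)
river: ρ → (-5,31,3)
river: ρ → (3,29,-15)
river: ρ → (-15,31,1)
river: ρ → (1,31,-15)
river: ρ → (-15,29,3)
river: ρ → (3,31,-5)
river: ρ → (-5,29,9)
river: ρ → (9,25,-11)
river: ρ → (-11,19,15)
river: ρ → (15,11,-15)
river: ρ → (-15,19,11)
river: ρ → (11,25,-9)
river: ρ → (-9,29,5)
river: ρ → (5,31,-3)
river: ρ → (-3,29,15)
river: ρ → (15,31,-1)
river: ρ → (-1,31,15)
river: ρ → (15,29,-3)
river: ρ → (-3,31,5)
river: ρ → (5,29,-9)
river: ρ → (-9,25,11)
river: ρ → (11,19,-15)
river: ρ → (-15,11,15)
ρ-cycle length = 26 (tail of 0 descent steps not counted)

26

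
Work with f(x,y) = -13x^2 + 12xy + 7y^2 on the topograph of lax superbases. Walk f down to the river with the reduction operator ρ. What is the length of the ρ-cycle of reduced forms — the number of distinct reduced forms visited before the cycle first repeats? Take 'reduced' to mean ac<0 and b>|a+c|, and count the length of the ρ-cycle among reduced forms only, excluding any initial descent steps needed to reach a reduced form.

D = 508, ⌊√D⌋ = 22
river: ρ → (7,16,-9)
river: ρ → (-9,20,3)
river: ρ → (3,22,-2)
river: ρ → (-2,22,3)
river: ρ → (3,20,-9)
river: ρ → (-9,16,7)
river: ρ → (7,12,-13)
river: ρ → (-13,14,6)
river: ρ → (6,22,-1)
river: ρ → (-1,22,6)
river: ρ → (6,14,-13)
river: ρ → (-13,12,7)
ρ-cycle length = 12 (tail of 0 descent steps not counted)

12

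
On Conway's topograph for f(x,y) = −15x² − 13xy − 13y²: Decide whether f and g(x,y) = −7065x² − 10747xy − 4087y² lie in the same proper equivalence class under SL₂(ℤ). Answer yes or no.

D₁ = -611, D₂ = -611
f is negative-definite; reduce −f:
−f: flip: (15,13,13)→(13,-13,15)
−f: translate: b→13 (≡-13 mod 26), so (13,-13,15)→(13,13,15)
−f: reduced (well bottom): (13,13,15) with a≤c, −a<b≤a
flip sign back: reduced form of f is (-13,-13,-15)
g is negative-definite; reduce −g:
−g: translate: b→-3383 (≡10747 mod 14130), so (7065,10747,4087)→(7065,-3383,405)
−g: flip: (7065,-3383,405)→(405,3383,7065)
−g: translate: b→143 (≡3383 mod 810), so (405,3383,7065)→(405,143,13)
−g: flip: (405,143,13)→(13,-143,405)
−g: translate: b→13 (≡-143 mod 26), so (13,-143,405)→(13,13,15)
−g: reduced (well bottom): (13,13,15) with a≤c, −a<b≤a
flip sign back: reduced form of g is (-13,-13,-15)
reduced forms (-13, -13, -15) vs (-13, -13, -15) ⇒ equivalent

yes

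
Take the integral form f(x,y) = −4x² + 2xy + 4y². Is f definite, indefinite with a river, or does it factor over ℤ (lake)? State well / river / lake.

D = b²−4ac = 2² − 4·(-4)·4 = 68
D > 0 non-square ⇒ indefinite ⇒ periodic river

river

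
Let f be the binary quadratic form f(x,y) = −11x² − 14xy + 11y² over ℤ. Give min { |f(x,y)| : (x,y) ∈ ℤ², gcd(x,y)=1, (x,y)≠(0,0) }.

descent: ρ → (11,14,-11)  [lands on river]
river: ρ → (-11,8,14)
river: ρ → (14,20,-5)
river: ρ → (-5,20,14)
river: ρ → (14,8,-11)
river: ρ → (-11,14,11)
river: ρ → (11,8,-14)
river: ρ → (-14,20,5)
river: ρ → (5,20,-14)
river: ρ → (-14,8,11)
closes: descent 1, river 10
min |a| on river = 5

5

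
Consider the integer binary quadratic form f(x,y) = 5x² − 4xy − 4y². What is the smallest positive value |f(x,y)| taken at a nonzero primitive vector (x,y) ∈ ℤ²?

descent: ρ → (-4,4,5)  [lands on river]
river: ρ → (5,6,-3)
river: ρ → (-3,6,5)
river: ρ → (5,4,-4)
closes: descent 1, river 4
min |a| on river = 3

3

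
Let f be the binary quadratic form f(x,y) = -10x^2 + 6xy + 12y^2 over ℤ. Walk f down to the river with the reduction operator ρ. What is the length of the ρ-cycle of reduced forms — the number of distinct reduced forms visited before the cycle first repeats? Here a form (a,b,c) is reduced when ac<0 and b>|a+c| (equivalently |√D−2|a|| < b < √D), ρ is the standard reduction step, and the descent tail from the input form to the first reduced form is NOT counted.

D = 516, ⌊√D⌋ = 22
river: ρ → (12,18,-4)
river: ρ → (-4,22,2)
river: ρ → (2,22,-4)
river: ρ → (-4,18,12)
river: ρ → (12,6,-10)
river: ρ → (-10,14,8)
river: ρ → (8,18,-6)
river: ρ → (-6,18,8)
river: ρ → (8,14,-10)
river: ρ → (-10,6,12)
ρ-cycle length = 10 (tail of 0 descent steps not counted)

10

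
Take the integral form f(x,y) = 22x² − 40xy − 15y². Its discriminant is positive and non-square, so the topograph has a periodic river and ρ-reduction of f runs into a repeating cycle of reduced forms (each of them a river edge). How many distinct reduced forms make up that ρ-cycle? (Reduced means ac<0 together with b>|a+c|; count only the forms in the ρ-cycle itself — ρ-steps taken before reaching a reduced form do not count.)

D = 2920, ⌊√D⌋ = 54
descent: ρ → (-15,40,22)  [lands on river]
river: ρ → (22,48,-7)
river: ρ → (-7,50,15)
river: ρ → (15,40,-22)
river: ρ → (-22,48,7)
river: ρ → (7,50,-15)
ρ-cycle length = 6 (tail of 1 descent step not counted)

6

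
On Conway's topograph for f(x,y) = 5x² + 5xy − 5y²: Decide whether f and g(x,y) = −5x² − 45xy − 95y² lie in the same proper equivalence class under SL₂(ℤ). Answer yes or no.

D₁ = 125, D₂ = 125
river cycle of f (length 2): (-5, 5, 5), (5, 5, -5)
river cycle of g (length 2): (-5, 5, 5), (5, 5, -5)
cycles coincide ⇒ equivalent

yes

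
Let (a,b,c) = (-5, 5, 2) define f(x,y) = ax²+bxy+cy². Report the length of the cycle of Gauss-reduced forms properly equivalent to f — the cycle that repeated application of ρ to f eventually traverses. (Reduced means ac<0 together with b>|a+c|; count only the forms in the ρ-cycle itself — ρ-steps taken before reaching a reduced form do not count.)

D = 65, ⌊√D⌋ = 8
river: ρ → (2,7,-2)
river: ρ → (-2,5,5)
river: ρ → (5,5,-2)
river: ρ → (-2,7,2)
river: ρ → (2,5,-5)
river: ρ → (-5,5,2)
ρ-cycle length = 6 (tail of 0 descent steps not counted)

6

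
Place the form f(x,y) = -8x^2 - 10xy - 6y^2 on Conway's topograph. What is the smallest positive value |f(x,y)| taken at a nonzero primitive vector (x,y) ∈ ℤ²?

translate: b→-6 (≡10 mod 16), so (8,10,6)→(8,-6,4)
flip: (8,-6,4)→(4,6,8)
translate: b→-2 (≡6 mod 8), so (4,6,8)→(4,-2,6)
reduced (well bottom): (4,-2,6) with a≤c, −a<b≤a
well minimum |f| = |-4| = 4 (negative-definite)

4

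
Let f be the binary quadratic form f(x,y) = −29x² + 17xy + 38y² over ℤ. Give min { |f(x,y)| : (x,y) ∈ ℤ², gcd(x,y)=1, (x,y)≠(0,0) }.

river: ρ → (38,59,-8)
river: ρ → (-8,53,59)
river: ρ → (59,65,-2)
river: ρ → (-2,67,26)
river: ρ → (26,37,-32)
river: ρ → (-32,27,31)
river: ρ → (31,35,-28)
river: ρ → (-28,21,38)
river: ρ → (38,55,-11)
river: ρ → (-11,55,38)
river: ρ → (38,21,-28)
river: ρ → (-28,35,31)
river: ρ → (31,27,-32)
river: ρ → (-32,37,26)
river: ρ → (26,67,-2)
river: ρ → (-2,65,59)
river: ρ → (59,53,-8)
river: ρ → (-8,59,38)
river: ρ → (38,17,-29)
river: ρ → (-29,41,26)
river: ρ → (26,63,-7)
river: ρ → (-7,63,26)
river: ρ → (26,41,-29)
river: ρ → (-29,17,38)
closes: descent 0, river 24
min |a| on river = 2

2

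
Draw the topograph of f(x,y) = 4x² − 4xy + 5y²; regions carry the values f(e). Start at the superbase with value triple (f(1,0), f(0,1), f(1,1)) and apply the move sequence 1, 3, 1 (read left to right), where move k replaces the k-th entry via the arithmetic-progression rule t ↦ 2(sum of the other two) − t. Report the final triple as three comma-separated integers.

start (4,5,5) = (f(1,0),f(0,1),f(1,1))
replace slot 1: 2·(5+5) − 4 = 16 → (16,5,5)
replace slot 3: 2·(16+5) − 5 = 37 → (16,5,37)
replace slot 1: 2·(5+37) − 16 = 68 → (68,5,37)

68,5,37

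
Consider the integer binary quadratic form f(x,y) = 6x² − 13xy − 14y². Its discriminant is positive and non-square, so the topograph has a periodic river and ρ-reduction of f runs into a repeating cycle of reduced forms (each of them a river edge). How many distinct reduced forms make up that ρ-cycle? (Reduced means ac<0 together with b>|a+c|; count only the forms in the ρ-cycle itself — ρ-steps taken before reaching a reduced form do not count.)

D = 505, ⌊√D⌋ = 22
descent: ρ → (-14,13,6)  [lands on river]
river: ρ → (6,11,-16)
river: ρ → (-16,21,1)
river: ρ → (1,21,-16)
river: ρ → (-16,11,6)
river: ρ → (6,13,-14)
river: ρ → (-14,15,5)
river: ρ → (5,15,-14)
ρ-cycle length = 8 (tail of 1 descent step not counted)

8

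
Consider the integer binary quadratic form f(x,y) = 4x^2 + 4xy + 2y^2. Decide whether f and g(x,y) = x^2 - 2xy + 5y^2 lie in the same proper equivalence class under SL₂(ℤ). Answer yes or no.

D₁ = -16, D₂ = -16
f: flip: (4,4,2)→(2,-4,4)
f: translate: b→0 (≡-4 mod 4), so (2,-4,4)→(2,0,2)
f: reduced (well bottom): (2,0,2) with a≤c, −a<b≤a
g: translate: b→0 (≡-2 mod 2), so (1,-2,5)→(1,0,4)
g: reduced (well bottom): (1,0,4) with a≤c, −a<b≤a
reduced forms (2, 0, 2) vs (1, 0, 4) ⇒ inequivalent

no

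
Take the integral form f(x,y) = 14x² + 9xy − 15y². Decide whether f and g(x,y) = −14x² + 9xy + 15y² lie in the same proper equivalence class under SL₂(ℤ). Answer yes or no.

D₁ = 921, D₂ = 921
river cycle of f (length 34): (-15, 21, 8), (8, 27, -6), (-6, 21, 20), (20, 19, -7), (-7, 23, 14), (14, 5, -16), (-16, 27, 3), (3, 27, -16), (-16, 5, 14), (14, 23, -7), … (24 more)
river cycle of g (length 34): (15, 21, -8), (-8, 27, 6), (6, 21, -20), (-20, 19, 7), (7, 23, -14), (-14, 5, 16), (16, 27, -3), (-3, 27, 16), (16, 5, -14), (-14, 23, 7), … (24 more)
cycles differ ⇒ inequivalent

no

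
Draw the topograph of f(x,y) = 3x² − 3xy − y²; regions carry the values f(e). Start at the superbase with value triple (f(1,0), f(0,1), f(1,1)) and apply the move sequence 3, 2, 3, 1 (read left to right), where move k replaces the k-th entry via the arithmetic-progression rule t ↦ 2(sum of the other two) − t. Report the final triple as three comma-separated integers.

start (3,-1,-1) = (f(1,0),f(0,1),f(1,1))
replace slot 3: 2·(3+(-1)) − (-1) = 5 → (3,-1,5)
replace slot 2: 2·(3+5) − (-1) = 17 → (3,17,5)
replace slot 3: 2·(3+17) − 5 = 35 → (3,17,35)
replace slot 1: 2·(17+35) − 3 = 101 → (101,17,35)

101,17,35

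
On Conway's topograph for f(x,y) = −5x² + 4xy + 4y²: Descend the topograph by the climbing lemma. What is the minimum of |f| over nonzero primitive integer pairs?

river: ρ → (4,4,-5)
river: ρ → (-5,6,3)
river: ρ → (3,6,-5)
river: ρ → (-5,4,4)
closes: descent 0, river 4
min |a| on river = 3

3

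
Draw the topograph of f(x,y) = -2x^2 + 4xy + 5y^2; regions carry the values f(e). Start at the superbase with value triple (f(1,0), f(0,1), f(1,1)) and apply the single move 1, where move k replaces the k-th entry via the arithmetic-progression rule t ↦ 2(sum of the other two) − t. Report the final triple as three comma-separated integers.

start (-2,5,7) = (f(1,0),f(0,1),f(1,1))
replace slot 1: 2·(5+7) − (-2) = 26 → (26,5,7)

26,5,7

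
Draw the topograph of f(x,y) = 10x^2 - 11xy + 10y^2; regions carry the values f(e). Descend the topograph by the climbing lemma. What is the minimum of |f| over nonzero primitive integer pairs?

translate: b→9 (≡-11 mod 20), so (10,-11,10)→(10,9,9)
flip: (10,9,9)→(9,-9,10)
translate: b→9 (≡-9 mod 18), so (9,-9,10)→(9,9,10)
reduced (well bottom): (9,9,10) with a≤c, −a<b≤a
well minimum = a = 9

9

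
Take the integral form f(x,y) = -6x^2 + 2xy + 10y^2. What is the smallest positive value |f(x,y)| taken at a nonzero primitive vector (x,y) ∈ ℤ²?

descent: ρ → (10,-2,-6)
descent: ρ → (-6,14,2)  [lands on river]
river: ρ → (2,14,-6)
river: ρ → (-6,10,6)
river: ρ → (6,14,-2)
river: ρ → (-2,14,6)
river: ρ → (6,10,-6)
closes: descent 2, river 6
min |a| on river = 2

2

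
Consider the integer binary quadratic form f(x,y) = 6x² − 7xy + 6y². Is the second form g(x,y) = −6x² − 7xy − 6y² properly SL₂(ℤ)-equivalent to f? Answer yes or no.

D₁ = -95, D₂ = -95
f: translate: b→5 (≡-7 mod 12), so (6,-7,6)→(6,5,5)
f: flip: (6,5,5)→(5,-5,6)
f: translate: b→5 (≡-5 mod 10), so (5,-5,6)→(5,5,6)
f: reduced (well bottom): (5,5,6) with a≤c, −a<b≤a
g is negative-definite; reduce −g:
−g: translate: b→-5 (≡7 mod 12), so (6,7,6)→(6,-5,5)
−g: flip: (6,-5,5)→(5,5,6)
−g: reduced (well bottom): (5,5,6) with a≤c, −a<b≤a
flip sign back: reduced form of g is (-5,-5,-6)
reduced forms (5, 5, 6) vs (-5, -5, -6) ⇒ inequivalent

no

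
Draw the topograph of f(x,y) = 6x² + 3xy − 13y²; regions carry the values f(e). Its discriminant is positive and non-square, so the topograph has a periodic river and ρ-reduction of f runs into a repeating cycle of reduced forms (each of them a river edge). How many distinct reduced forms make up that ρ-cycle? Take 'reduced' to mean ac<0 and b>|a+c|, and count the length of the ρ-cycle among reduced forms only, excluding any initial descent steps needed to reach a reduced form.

D = 321, ⌊√D⌋ = 17
descent: ρ → (-13,-3,6)
descent: ρ → (6,15,-4)  [lands on river]
river: ρ → (-4,17,2)
river: ρ → (2,15,-12)
river: ρ → (-12,9,5)
river: ρ → (5,11,-10)
river: ρ → (-10,9,6)
ρ-cycle length = 6 (tail of 2 descent steps not counted)

6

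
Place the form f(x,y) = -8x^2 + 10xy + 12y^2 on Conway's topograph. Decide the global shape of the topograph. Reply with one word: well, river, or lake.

D = b²−4ac = 10² − 4·(-8)·12 = 484
D = 22² is a perfect square ⇒ form factors over ℤ ⇒ lakes

lake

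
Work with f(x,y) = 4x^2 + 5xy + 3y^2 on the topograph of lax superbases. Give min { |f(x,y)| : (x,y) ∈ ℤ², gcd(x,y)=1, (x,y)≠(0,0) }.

translate: b→-3 (≡5 mod 8), so (4,5,3)→(4,-3,2)
flip: (4,-3,2)→(2,3,4)
translate: b→-1 (≡3 mod 4), so (2,3,4)→(2,-1,3)
reduced (well bottom): (2,-1,3) with a≤c, −a<b≤a
well minimum = a = 2

2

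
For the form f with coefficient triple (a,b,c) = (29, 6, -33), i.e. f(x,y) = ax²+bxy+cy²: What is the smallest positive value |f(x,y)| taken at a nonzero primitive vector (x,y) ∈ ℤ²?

river: ρ → (-33,60,2)
river: ρ → (2,60,-33)
river: ρ → (-33,6,29)
river: ρ → (29,52,-10)
river: ρ → (-10,48,39)
river: ρ → (39,30,-19)
river: ρ → (-19,46,23)
river: ρ → (23,46,-19)
river: ρ → (-19,30,39)
river: ρ → (39,48,-10)
river: ρ → (-10,52,29)
river: ρ → (29,6,-33)
closes: descent 0, river 12
min |a| on river = 2

2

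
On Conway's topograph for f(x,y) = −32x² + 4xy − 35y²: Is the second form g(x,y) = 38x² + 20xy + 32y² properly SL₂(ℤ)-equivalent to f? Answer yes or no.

D₁ = -4464, D₂ = -4464
f is negative-definite; reduce −f:
−f: reduced (well bottom): (32,-4,35) with a≤c, −a<b≤a
flip sign back: reduced form of f is (-32,4,-35)
g: flip: (38,20,32)→(32,-20,38)
g: reduced (well bottom): (32,-20,38) with a≤c, −a<b≤a
reduced forms (-32, 4, -35) vs (32, -20, 38) ⇒ inequivalent

no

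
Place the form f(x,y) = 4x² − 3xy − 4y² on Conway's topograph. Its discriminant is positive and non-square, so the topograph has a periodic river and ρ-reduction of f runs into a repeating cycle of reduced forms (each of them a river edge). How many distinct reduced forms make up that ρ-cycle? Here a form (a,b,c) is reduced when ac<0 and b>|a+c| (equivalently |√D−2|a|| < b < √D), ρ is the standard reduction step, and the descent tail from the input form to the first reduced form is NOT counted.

D = 73, ⌊√D⌋ = 8
descent: ρ → (-4,3,4)  [lands on river]
river: ρ → (4,5,-3)
river: ρ → (-3,7,2)
river: ρ → (2,5,-6)
river: ρ → (-6,7,1)
river: ρ → (1,7,-6)
river: ρ → (-6,5,2)
river: ρ → (2,7,-3)
river: ρ → (-3,5,4)
river: ρ → (4,3,-4)
river: ρ → (-4,5,3)
river: ρ → (3,7,-2)
river: ρ → (-2,5,6)
river: ρ → (6,7,-1)
river: ρ → (-1,7,6)
river: ρ → (6,5,-2)
river: ρ → (-2,7,3)
river: ρ → (3,5,-4)
ρ-cycle length = 18 (tail of 1 descent step not counted)

18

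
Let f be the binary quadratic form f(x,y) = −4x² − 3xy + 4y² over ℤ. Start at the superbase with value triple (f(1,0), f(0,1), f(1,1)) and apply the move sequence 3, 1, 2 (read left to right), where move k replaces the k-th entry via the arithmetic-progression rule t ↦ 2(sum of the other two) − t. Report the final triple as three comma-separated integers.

start (-4,4,-3) = (f(1,0),f(0,1),f(1,1))
replace slot 3: 2·((-4)+4) − (-3) = 3 → (-4,4,3)
replace slot 1: 2·(4+3) − (-4) = 18 → (18,4,3)
replace slot 2: 2·(18+3) − 4 = 38 → (18,38,3)

18,38,3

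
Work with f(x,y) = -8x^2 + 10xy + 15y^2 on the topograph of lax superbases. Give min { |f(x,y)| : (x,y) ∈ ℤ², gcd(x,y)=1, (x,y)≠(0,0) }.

river: ρ → (15,20,-3)
river: ρ → (-3,22,8)
river: ρ → (8,10,-15)
river: ρ → (-15,20,3)
river: ρ → (3,22,-8)
river: ρ → (-8,10,15)
closes: descent 0, river 6
min |a| on river = 3

3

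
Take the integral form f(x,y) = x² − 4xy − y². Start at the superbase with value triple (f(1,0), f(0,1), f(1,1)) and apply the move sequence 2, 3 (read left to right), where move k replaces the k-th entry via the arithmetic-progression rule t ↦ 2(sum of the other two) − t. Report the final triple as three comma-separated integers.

start (1,-1,-4) = (f(1,0),f(0,1),f(1,1))
replace slot 2: 2·(1+(-4)) − (-1) = -5 → (1,-5,-4)
replace slot 3: 2·(1+(-5)) − (-4) = -4 → (1,-5,-4)

1,-5,-4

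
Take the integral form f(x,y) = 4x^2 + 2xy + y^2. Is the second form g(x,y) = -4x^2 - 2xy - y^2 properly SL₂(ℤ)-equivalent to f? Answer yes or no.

D₁ = -12, D₂ = -12
f: flip: (4,2,1)→(1,-2,4)
f: translate: b→0 (≡-2 mod 2), so (1,-2,4)→(1,0,3)
f: reduced (well bottom): (1,0,3) with a≤c, −a<b≤a
g is negative-definite; reduce −g:
−g: flip: (4,2,1)→(1,-2,4)
−g: translate: b→0 (≡-2 mod 2), so (1,-2,4)→(1,0,3)
−g: reduced (well bottom): (1,0,3) with a≤c, −a<b≤a
flip sign back: reduced form of g is (-1,0,-3)
reduced forms (1, 0, 3) vs (-1, 0, -3) ⇒ inequivalent

no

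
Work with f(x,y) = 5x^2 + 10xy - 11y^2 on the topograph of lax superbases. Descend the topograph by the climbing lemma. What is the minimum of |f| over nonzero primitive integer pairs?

river: ρ → (-11,12,4)
river: ρ → (4,12,-11)
river: ρ → (-11,10,5)
river: ρ → (5,10,-11)
closes: descent 0, river 4
min |a| on river = 4

4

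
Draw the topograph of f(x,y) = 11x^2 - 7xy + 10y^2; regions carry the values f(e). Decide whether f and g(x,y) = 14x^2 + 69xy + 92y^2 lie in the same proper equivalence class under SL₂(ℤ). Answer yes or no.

D₁ = -391, D₂ = -391
f: flip: (11,-7,10)→(10,7,11)
f: reduced (well bottom): (10,7,11) with a≤c, −a<b≤a
g: translate: b→13 (≡69 mod 28), so (14,69,92)→(14,13,10)
g: flip: (14,13,10)→(10,-13,14)
g: translate: b→7 (≡-13 mod 20), so (10,-13,14)→(10,7,11)
g: reduced (well bottom): (10,7,11) with a≤c, −a<b≤a
reduced forms (10, 7, 11) vs (10, 7, 11) ⇒ equivalent

yes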